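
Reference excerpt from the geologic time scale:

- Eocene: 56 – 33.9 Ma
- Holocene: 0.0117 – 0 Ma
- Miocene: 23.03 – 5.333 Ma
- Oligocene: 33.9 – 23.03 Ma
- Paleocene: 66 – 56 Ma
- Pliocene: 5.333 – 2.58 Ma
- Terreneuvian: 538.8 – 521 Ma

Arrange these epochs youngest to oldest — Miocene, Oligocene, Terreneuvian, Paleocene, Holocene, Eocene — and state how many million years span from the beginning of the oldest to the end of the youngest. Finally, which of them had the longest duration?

Holocene, Miocene, Oligocene, Eocene, Paleocene, Terreneuvian; total span 538.8 Myr; longest is Eocene

Start ages (Ma): Terreneuvian 538.8, Paleocene 66, Eocene 56, Oligocene 33.9, Miocene 23.03, Holocene 0.0117.
Ordered youngest to oldest: Holocene, Miocene, Oligocene, Eocene, Paleocene, Terreneuvian.
Span = 538.8 − 0 = 538.8 Myr.
Durations: Paleocene 10, Holocene 0.0117, Oligocene 10.87, Eocene 22.1, Miocene 17.697, Terreneuvian 17.8 → longest is Eocene (22.1 Myr).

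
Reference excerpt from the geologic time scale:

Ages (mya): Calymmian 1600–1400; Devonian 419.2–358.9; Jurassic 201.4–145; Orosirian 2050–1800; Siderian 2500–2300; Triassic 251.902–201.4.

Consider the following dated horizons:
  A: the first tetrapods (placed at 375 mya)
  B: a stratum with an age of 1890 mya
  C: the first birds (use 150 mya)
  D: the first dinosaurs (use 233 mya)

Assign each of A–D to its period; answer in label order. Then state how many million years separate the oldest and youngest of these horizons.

A: 375 Ma lies in 419.2–358.9 Ma, so Devonian.
B: 1890 Ma lies in 2050–1800 Ma, so Orosirian.
C: 150 Ma lies in 201.4–145 Ma, so Jurassic.
D: 233 Ma lies in 251.902–201.4 Ma, so Triassic.
Oldest = 1890 Ma, youngest = 150 Ma → span 1740 Myr.

A — Devonian; B — Orosirian; C — Jurassic; D — Triassic; span 1740 million years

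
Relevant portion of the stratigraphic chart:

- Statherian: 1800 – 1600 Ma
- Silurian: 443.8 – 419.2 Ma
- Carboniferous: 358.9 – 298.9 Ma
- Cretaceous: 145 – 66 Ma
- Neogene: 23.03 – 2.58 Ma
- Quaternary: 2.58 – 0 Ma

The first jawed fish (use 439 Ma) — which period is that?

439 Ma lies between 443.8 and 419.2 Ma, so it falls in the Silurian.

Silurian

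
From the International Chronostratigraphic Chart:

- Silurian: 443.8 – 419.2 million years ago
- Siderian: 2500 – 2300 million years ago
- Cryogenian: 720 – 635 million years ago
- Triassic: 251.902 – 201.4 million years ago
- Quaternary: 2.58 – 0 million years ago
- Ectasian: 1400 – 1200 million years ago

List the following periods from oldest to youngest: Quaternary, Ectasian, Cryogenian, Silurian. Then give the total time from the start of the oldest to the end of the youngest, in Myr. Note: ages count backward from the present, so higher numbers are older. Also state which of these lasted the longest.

Ectasian, Cryogenian, Silurian, Quaternary; total span 1400 Myr; longest is Ectasian

Start ages (Ma): Ectasian 1400, Cryogenian 720, Silurian 443.8, Quaternary 2.58.
Ordered oldest to youngest: Ectasian, Cryogenian, Silurian, Quaternary.
Span = 1400 − 0 = 1400 Myr.
Durations: Quaternary 2.58, Cryogenian 85, Ectasian 200, Silurian 24.6 → longest is Ectasian (200 Myr).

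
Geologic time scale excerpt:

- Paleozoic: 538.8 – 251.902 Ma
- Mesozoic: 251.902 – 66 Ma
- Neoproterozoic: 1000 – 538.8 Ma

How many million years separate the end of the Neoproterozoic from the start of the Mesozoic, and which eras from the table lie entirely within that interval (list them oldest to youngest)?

The Neoproterozoic closes at 538.8 Ma and the Mesozoic opens at 251.902 Ma, so the interval is 538.8 − 251.902 = 286.898 Myr.
An era fits inside if it starts at or after 538.8 Ma and ends at or before 251.902 Ma; oldest first that gives Paleozoic.

286.898 million years; Paleozoic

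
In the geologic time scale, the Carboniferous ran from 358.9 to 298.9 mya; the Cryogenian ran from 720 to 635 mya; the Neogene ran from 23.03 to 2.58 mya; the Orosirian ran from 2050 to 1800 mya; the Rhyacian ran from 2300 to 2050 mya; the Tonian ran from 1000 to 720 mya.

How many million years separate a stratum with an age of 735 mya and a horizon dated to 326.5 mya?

735 − 326.5 = 408.5 million years.

408.5 million years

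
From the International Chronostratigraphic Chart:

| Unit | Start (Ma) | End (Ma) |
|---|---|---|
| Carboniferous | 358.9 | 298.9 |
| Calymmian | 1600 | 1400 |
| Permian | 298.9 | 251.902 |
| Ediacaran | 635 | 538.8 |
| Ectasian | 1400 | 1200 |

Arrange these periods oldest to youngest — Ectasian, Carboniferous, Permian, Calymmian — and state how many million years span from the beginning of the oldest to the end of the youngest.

Calymmian → Ectasian → Carboniferous → Permian; total span 1348.098 Myr

From the excerpt: Ectasian 1400–1200; Carboniferous 358.9–298.9; Permian 298.9–251.902; Calymmian 1600–1400 (Ma).
Larger Ma is earlier, so the oldest is Calymmian and the youngest is Permian; oldest to youngest: Calymmian, Ectasian, Carboniferous, Permian.
Oldest start 1600 minus youngest end 251.902 gives 1348.098 Myr overall.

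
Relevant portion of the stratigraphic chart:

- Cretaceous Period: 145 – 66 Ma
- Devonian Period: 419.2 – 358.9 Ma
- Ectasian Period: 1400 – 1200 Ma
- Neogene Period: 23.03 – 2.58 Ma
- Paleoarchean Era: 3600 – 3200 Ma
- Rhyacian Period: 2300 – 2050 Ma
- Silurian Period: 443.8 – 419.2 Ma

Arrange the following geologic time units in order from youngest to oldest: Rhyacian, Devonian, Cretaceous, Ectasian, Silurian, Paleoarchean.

Cretaceous, then Devonian, then Silurian, then Ectasian, then Rhyacian, then Paleoarchean

Read off each span (Ma): Rhyacian 2300–2050; Devonian 419.2–358.9; Cretaceous 145–66; Ectasian 1400–1200; Silurian 443.8–419.2; Paleoarchean 3600–3200.
Larger Ma is older, so oldest→youngest is Paleoarchean, Rhyacian, Ectasian, Silurian, Devonian, Cretaceous; reverse it for youngest→oldest.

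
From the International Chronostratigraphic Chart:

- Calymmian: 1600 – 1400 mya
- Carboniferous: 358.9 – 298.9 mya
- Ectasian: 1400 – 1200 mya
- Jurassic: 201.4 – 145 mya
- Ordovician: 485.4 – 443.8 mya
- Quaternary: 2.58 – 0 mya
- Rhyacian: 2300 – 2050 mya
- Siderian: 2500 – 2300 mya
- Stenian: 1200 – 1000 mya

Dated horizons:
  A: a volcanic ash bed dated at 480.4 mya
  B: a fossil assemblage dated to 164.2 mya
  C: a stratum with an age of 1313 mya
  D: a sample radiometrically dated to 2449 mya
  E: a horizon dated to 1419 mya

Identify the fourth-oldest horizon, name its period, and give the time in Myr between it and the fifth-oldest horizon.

A, in the Ordovician; 316.2 million years to B

Sorted oldest-first by Ma: D (2449), E (1419), C (1313), A (480.4), B (164.2).
The fourth oldest is A at 480.4 Ma, which lies in 485.4–443.8 Ma: the Ordovician.
The fifth oldest is B at 164.2 Ma; separation = |480.4 − 164.2| = 316.2 Myr.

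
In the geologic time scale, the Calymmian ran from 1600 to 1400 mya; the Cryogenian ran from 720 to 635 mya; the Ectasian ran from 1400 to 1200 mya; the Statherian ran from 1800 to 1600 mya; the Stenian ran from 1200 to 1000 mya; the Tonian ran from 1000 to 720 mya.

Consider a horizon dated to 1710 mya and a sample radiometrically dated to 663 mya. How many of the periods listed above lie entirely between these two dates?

4

1710 Ma sits inside the Statherian (1800–1600) and 663 Ma inside the Cryogenian (720–635); neither of those is wholly between the two dates.
The listed periods lying completely between them are Calymmian, Ectasian, Stenian, Tonian — 4 in all.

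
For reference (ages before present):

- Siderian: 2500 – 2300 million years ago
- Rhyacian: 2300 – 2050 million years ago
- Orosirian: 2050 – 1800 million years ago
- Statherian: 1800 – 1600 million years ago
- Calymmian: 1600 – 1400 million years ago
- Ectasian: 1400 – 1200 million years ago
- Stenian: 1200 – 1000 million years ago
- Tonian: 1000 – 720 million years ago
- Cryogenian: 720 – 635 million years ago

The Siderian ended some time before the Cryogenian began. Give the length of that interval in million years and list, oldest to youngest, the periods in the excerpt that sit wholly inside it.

The Siderian closes at 2300 Ma and the Cryogenian opens at 720 Ma, so the interval is 2300 − 720 = 1580 Myr.
A period fits inside if it starts at or after 2300 Ma and ends at or before 720 Ma; oldest first that gives Rhyacian, Orosirian, Statherian, Calymmian, Ectasian, Stenian, Tonian.

1580 million years; Rhyacian, Orosirian, Statherian, Calymmian, Ectasian, Stenian, Tonian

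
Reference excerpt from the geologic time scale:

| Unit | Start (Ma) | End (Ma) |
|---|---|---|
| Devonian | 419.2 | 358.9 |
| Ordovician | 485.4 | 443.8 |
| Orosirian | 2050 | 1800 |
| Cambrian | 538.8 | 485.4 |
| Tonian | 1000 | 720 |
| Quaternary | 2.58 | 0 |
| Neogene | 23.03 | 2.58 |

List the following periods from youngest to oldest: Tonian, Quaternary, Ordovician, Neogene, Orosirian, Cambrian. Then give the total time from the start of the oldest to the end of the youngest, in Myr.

Quaternary → Neogene → Ordovician → Cambrian → Tonian → Orosirian; total span 2050 Myr

From the excerpt: Tonian 1000–720; Quaternary 2.58–0; Ordovician 485.4–443.8; Neogene 23.03–2.58; Orosirian 2050–1800; Cambrian 538.8–485.4 (Ma).
Larger Ma is earlier, so the oldest is Orosirian and the youngest is Quaternary; youngest to oldest: Quaternary, Neogene, Ordovician, Cambrian, Tonian, Orosirian.
Oldest start 2050 minus youngest end 0 gives 2050 Myr overall.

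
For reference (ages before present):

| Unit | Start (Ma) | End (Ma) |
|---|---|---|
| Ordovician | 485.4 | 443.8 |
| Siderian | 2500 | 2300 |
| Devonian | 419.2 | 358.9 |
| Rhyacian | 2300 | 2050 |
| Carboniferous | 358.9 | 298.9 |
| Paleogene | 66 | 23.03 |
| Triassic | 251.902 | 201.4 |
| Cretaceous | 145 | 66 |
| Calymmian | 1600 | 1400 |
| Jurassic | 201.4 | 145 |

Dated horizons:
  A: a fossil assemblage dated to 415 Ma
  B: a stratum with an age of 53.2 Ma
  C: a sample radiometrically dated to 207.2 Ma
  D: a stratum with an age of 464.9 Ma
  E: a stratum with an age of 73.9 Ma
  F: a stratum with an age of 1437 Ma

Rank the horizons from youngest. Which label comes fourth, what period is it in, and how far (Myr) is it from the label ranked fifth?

Smaller Ma means younger, so youngest first: B 53.2 < E 73.9 < C 207.2 < A 415 < D 464.9 < F 1437.
Counting 4 along gives A (415 Ma); the excerpt puts that inside the Devonian, 419.2–358.9 Ma.
Next in line is D (464.9 Ma), and 464.9 − 415 = 49.9 Myr.

A, in the Devonian; 49.9 million years to D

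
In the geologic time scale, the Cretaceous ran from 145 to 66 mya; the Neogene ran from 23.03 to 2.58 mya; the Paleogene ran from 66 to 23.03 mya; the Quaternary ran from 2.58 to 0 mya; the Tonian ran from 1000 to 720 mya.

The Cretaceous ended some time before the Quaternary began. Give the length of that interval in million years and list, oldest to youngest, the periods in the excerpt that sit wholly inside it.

63.42 million years; Paleogene, Neogene

The Cretaceous closes at 66 Ma and the Quaternary opens at 2.58 Ma, so the interval is 66 − 2.58 = 63.42 Myr.
A period fits inside if it starts at or after 66 Ma and ends at or before 2.58 Ma; oldest first that gives Paleogene, Neogene.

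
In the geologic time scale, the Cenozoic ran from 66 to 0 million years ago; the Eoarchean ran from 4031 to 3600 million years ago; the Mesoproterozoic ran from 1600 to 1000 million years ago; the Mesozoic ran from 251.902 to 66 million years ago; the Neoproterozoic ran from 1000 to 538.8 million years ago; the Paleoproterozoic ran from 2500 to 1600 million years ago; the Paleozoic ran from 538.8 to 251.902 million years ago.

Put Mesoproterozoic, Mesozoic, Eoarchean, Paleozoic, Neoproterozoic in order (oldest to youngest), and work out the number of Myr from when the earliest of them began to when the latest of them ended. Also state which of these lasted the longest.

Eoarchean, Mesoproterozoic, Neoproterozoic, Paleozoic, Mesozoic; total span 3965 Myr; longest is Mesoproterozoic

From the excerpt: Mesoproterozoic 1600–1000; Mesozoic 251.902–66; Eoarchean 4031–3600; Paleozoic 538.8–251.902; Neoproterozoic 1000–538.8 (Ma).
Larger Ma is earlier, so the oldest is Eoarchean and the youngest is Mesozoic; oldest to youngest: Eoarchean, Mesoproterozoic, Neoproterozoic, Paleozoic, Mesozoic.
Oldest start 4031 minus youngest end 66 gives 3965 Myr overall.
Individual lengths (start − end): Neoproterozoic 461.2; Paleozoic 286.898; Mesozoic 185.902; Mesoproterozoic 600; Eoarchean 431. The largest is Mesoproterozoic at 600 Myr.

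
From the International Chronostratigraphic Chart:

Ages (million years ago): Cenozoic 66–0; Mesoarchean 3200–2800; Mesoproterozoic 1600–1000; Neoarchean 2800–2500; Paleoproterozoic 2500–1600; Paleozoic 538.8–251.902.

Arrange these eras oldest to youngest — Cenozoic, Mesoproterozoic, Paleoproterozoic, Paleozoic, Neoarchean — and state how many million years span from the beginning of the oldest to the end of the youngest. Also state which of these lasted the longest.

Start ages (Ma): Neoarchean 2800, Paleoproterozoic 2500, Mesoproterozoic 1600, Paleozoic 538.8, Cenozoic 66.
Ordered oldest to youngest: Neoarchean, Paleoproterozoic, Mesoproterozoic, Paleozoic, Cenozoic.
Span = 2800 − 0 = 2800 Myr.
Durations: Mesoproterozoic 600, Cenozoic 66, Paleoproterozoic 900, Paleozoic 286.898, Neoarchean 300 → longest is Paleoproterozoic (900 Myr).

Neoarchean, Paleoproterozoic, Mesoproterozoic, Paleozoic, Cenozoic; total span 2800 Myr; longest is Paleoproterozoic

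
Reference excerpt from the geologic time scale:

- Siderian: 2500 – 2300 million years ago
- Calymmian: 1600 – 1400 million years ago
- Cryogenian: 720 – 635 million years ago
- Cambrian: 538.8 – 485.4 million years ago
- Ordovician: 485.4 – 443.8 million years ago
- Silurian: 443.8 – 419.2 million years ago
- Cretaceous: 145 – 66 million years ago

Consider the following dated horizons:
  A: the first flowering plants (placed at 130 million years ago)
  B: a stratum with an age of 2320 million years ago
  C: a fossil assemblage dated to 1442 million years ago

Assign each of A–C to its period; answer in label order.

Match each age against the start–end ranges in the excerpt: A = 130 Ma → Cretaceous (145–66); B = 2320 Ma → Siderian (2500–2300); C = 1442 Ma → Calymmian (1600–1400).

A — Cretaceous; B — Siderian; C — Calymmian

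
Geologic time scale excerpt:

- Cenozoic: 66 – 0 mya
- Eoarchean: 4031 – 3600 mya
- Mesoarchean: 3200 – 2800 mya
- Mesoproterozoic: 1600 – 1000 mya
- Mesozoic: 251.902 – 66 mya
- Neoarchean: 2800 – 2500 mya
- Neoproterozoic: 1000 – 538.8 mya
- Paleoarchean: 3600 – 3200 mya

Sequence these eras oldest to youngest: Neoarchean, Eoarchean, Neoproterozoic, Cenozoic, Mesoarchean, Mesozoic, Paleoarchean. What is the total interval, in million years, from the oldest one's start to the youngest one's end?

Eoarchean, Paleoarchean, Mesoarchean, Neoarchean, Neoproterozoic, Mesozoic, Cenozoic; total span 4031 Myr

Start ages (Ma): Eoarchean 4031, Paleoarchean 3600, Mesoarchean 3200, Neoarchean 2800, Neoproterozoic 1000, Mesozoic 251.902, Cenozoic 66.
Ordered oldest to youngest: Eoarchean, Paleoarchean, Mesoarchean, Neoarchean, Neoproterozoic, Mesozoic, Cenozoic.
Span = 4031 − 0 = 4031 Myr.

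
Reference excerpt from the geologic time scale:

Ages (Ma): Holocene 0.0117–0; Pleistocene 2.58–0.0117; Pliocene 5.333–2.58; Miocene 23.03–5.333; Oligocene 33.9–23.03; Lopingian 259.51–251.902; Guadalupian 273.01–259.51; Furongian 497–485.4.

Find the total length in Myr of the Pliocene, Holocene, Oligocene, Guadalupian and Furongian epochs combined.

Each duration: Pliocene = 2.753; Holocene = 0.0117; Oligocene = 10.87; Guadalupian = 13.5; Furongian = 11.6.
Sum: 2.753 + 0.0117 + 10.87 + 13.5 + 11.6 = 38.7347 Myr.

38.7347 million years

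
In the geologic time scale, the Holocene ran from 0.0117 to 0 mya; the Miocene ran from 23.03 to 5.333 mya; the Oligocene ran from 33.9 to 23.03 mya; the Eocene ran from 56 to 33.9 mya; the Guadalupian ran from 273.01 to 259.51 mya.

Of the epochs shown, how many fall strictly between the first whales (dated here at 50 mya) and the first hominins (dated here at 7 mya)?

50 Ma sits inside the Eocene (56–33.9) and 7 Ma inside the Miocene (23.03–5.333); neither of those is wholly between the two dates.
The listed epochs lying completely between them are Oligocene — 1 in all.

1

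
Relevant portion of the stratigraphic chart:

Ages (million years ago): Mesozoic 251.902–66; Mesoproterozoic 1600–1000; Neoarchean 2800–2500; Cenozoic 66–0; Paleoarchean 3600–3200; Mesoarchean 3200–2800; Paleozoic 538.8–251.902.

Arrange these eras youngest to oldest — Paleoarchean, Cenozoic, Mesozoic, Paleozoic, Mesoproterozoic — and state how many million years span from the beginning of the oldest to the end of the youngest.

Cenozoic, Mesozoic, Paleozoic, Mesoproterozoic, Paleoarchean; total span 3600 Myr

Start ages (Ma): Paleoarchean 3600, Mesoproterozoic 1600, Paleozoic 538.8, Mesozoic 251.902, Cenozoic 66.
Ordered youngest to oldest: Cenozoic, Mesozoic, Paleozoic, Mesoproterozoic, Paleoarchean.
Span = 3600 − 0 = 3600 Myr.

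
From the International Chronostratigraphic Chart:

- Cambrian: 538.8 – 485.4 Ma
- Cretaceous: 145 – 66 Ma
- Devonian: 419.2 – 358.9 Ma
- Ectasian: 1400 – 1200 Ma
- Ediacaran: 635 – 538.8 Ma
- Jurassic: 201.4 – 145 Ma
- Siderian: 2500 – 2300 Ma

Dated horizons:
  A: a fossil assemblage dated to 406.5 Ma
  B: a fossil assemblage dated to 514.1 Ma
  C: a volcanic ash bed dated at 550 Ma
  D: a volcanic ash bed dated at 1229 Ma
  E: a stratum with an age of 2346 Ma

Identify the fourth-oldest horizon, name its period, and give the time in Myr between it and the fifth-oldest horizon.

B, in the Cambrian; 107.6 million years to A

Larger Ma means older, so oldest first: E 2346 > D 1229 > C 550 > B 514.1 > A 406.5.
Counting 4 along gives B (514.1 Ma); the excerpt puts that inside the Cambrian, 538.8–485.4 Ma.
Next in line is A (406.5 Ma), and 514.1 − 406.5 = 107.6 Myr.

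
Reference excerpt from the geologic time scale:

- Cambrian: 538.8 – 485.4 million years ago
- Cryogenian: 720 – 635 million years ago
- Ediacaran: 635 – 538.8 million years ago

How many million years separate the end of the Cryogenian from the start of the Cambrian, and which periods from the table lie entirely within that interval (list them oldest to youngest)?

End of Cryogenian = 635 Ma; start of Cambrian = 538.8 Ma.
Gap = 635 − 538.8 = 96.2 Myr.
Periods wholly inside 635–538.8 Ma: Ediacaran (635–538.8).

96.2 million years; Ediacaran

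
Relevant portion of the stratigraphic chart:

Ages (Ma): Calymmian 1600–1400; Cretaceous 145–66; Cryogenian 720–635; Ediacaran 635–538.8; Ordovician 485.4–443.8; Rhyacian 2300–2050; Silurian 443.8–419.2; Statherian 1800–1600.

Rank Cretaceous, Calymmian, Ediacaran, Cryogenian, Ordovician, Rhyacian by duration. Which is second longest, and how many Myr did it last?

Calymmian, 200 million years

Start − end for each: Cretaceous 145 − 66 = 79; Calymmian 1600 − 1400 = 200; Ediacaran 635 − 538.8 = 96.2; Cryogenian 720 − 635 = 85; Ordovician 485.4 − 443.8 = 41.6; Rhyacian 2300 − 2050 = 250.
Ranking these from longest: Rhyacian > Calymmian > Ediacaran > Cryogenian > Cretaceous > Ordovician.
Position 2 in that ranking is Calymmian, which lasted 200 Myr.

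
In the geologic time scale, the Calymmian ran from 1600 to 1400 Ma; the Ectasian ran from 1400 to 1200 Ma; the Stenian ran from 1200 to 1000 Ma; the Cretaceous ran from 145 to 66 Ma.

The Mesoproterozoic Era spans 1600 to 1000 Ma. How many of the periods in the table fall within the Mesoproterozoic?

3

Periods inside 1600–1000 Ma: Calymmian, Ectasian, Stenian — 3 in total.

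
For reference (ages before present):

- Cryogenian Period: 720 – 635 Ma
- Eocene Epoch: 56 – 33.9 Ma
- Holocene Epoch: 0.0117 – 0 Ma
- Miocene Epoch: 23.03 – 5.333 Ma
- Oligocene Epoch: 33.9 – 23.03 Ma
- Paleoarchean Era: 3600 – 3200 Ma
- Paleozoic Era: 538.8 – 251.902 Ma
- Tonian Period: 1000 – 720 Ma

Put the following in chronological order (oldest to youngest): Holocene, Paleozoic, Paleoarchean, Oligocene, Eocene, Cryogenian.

Read off each span (Ma): Holocene 0.0117–0; Paleozoic 538.8–251.902; Paleoarchean 3600–3200; Oligocene 33.9–23.03; Eocene 56–33.9; Cryogenian 720–635.
Larger Ma is older, so oldest→youngest is Paleoarchean, Cryogenian, Paleozoic, Eocene, Oligocene, Holocene.

Paleoarchean, then Cryogenian, then Paleozoic, then Eocene, then Oligocene, then Holocene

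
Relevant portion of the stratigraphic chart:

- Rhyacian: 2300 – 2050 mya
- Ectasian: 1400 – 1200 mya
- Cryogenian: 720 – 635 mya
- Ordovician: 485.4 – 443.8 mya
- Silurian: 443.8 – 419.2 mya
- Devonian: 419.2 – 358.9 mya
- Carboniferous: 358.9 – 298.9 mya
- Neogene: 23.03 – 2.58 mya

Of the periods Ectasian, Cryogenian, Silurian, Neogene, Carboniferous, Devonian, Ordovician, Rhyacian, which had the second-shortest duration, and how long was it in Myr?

Silurian, 24.6 million years

Durations: Ectasian 200; Cryogenian 85; Silurian 24.6; Neogene 20.45; Carboniferous 60; Devonian 60.3; Ordovician 41.6; Rhyacian 250 Myr.
Sorted shortest-first: Neogene (20.45), Silurian (24.6), Ordovician (41.6), Carboniferous (60), Devonian (60.3), Cryogenian (85), Ectasian (200), Rhyacian (250).
The second shortest is Silurian at 24.6 Myr.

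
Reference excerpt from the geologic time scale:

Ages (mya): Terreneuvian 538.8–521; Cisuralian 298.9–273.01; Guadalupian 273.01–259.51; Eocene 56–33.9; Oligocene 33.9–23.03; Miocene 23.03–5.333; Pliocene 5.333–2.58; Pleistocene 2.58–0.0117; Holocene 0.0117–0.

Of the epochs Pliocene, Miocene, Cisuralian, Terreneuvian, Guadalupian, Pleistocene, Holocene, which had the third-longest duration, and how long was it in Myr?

Durations: Pliocene 2.753; Miocene 17.697; Cisuralian 25.89; Terreneuvian 17.8; Guadalupian 13.5; Pleistocene 2.5683; Holocene 0.0117 Myr.
Sorted longest-first: Cisuralian (25.89), Terreneuvian (17.8), Miocene (17.697), Guadalupian (13.5), Pliocene (2.753), Pleistocene (2.5683), Holocene (0.0117).
The third longest is Miocene at 17.697 Myr.

Miocene, 17.697 million years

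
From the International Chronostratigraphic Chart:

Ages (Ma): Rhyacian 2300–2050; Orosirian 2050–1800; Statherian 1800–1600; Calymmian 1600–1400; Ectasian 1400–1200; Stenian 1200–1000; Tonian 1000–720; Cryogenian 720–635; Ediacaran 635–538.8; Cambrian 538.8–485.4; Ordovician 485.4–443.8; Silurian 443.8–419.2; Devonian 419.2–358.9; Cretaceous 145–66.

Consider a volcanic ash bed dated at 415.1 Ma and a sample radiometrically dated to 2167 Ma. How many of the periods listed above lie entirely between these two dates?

11

2167 Ma sits inside the Rhyacian (2300–2050) and 415.1 Ma inside the Devonian (419.2–358.9); neither of those is wholly between the two dates.
The listed periods lying completely between them are Orosirian, Statherian, Calymmian, Ectasian, Stenian, Tonian, Cryogenian, Ediacaran, Cambrian, Ordovician, Silurian — 11 in all.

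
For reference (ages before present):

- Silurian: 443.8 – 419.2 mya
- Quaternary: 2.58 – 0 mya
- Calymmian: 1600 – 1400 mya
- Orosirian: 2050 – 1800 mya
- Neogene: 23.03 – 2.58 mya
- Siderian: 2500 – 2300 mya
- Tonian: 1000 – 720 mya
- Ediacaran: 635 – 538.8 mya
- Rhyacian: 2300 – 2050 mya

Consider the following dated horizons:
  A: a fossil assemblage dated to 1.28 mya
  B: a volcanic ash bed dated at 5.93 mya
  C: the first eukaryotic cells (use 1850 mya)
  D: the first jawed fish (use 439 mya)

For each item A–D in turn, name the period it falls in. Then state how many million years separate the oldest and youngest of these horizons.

A — Quaternary; B — Neogene; C — Orosirian; D — Silurian; span 1848.72 million years

A: 1.28 Ma lies in 2.58–0 Ma, so Quaternary.
B: 5.93 Ma lies in 23.03–2.58 Ma, so Neogene.
C: 1850 Ma lies in 2050–1800 Ma, so Orosirian.
D: 439 Ma lies in 443.8–419.2 Ma, so Silurian.
Oldest = 1850 Ma, youngest = 1.28 Ma → span 1848.72 Myr.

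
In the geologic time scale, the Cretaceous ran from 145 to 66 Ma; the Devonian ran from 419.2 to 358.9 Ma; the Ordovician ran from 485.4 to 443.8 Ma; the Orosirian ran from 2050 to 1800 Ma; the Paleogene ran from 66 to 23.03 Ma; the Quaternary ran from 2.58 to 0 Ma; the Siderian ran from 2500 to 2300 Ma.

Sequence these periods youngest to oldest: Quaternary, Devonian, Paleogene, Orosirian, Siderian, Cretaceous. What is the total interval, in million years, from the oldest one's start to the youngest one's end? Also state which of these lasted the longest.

Quaternary → Paleogene → Cretaceous → Devonian → Orosirian → Siderian; total span 2500 Myr; longest is Orosirian

From the excerpt: Quaternary 2.58–0; Devonian 419.2–358.9; Paleogene 66–23.03; Orosirian 2050–1800; Siderian 2500–2300; Cretaceous 145–66 (Ma).
Larger Ma is earlier, so the oldest is Siderian and the youngest is Quaternary; youngest to oldest: Quaternary, Paleogene, Cretaceous, Devonian, Orosirian, Siderian.
Oldest start 2500 minus youngest end 0 gives 2500 Myr overall.
Individual lengths (start − end): Orosirian 250; Quaternary 2.58; Cretaceous 79; Siderian 200; Devonian 60.3; Paleogene 42.97. The largest is Orosirian at 250 Myr.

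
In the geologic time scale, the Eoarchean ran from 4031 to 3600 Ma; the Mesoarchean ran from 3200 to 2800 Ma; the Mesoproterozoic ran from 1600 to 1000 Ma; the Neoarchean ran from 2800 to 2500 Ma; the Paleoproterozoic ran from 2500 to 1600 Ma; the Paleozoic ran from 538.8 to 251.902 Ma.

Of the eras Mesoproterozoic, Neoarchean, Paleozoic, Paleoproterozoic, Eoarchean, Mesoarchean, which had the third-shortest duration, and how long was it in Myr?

Durations: Mesoproterozoic 600; Neoarchean 300; Paleozoic 286.898; Paleoproterozoic 900; Eoarchean 431; Mesoarchean 400 Myr.
Sorted shortest-first: Paleozoic (286.898), Neoarchean (300), Mesoarchean (400), Eoarchean (431), Mesoproterozoic (600), Paleoproterozoic (900).
The third shortest is Mesoarchean at 400 Myr.

Mesoarchean, 400 million years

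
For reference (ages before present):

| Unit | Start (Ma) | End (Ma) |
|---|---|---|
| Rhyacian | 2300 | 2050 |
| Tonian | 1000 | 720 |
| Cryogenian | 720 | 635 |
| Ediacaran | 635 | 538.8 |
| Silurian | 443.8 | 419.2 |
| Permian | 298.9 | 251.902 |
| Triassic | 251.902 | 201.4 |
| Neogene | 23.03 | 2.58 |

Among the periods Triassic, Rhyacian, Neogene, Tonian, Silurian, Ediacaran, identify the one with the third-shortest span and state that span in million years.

Start − end for each: Triassic 251.902 − 201.4 = 50.502; Rhyacian 2300 − 2050 = 250; Neogene 23.03 − 2.58 = 20.45; Tonian 1000 − 720 = 280; Silurian 443.8 − 419.2 = 24.6; Ediacaran 635 − 538.8 = 96.2.
Ranking these from shortest: Neogene < Silurian < Triassic < Ediacaran < Rhyacian < Tonian.
Position 3 in that ranking is Triassic, which lasted 50.502 Myr.

Triassic, 50.502 million years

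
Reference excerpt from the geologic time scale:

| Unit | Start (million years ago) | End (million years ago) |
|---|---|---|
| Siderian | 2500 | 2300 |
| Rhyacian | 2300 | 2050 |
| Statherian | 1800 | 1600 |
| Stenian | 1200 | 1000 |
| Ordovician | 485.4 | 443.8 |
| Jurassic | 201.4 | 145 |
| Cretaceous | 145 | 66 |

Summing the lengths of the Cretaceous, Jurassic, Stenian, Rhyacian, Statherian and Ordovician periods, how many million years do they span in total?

827 million years

Each duration: Cretaceous = 79; Jurassic = 56.4; Stenian = 200; Rhyacian = 250; Statherian = 200; Ordovician = 41.6.
Sum: 79 + 56.4 + 200 + 250 + 200 + 41.6 = 827 Myr.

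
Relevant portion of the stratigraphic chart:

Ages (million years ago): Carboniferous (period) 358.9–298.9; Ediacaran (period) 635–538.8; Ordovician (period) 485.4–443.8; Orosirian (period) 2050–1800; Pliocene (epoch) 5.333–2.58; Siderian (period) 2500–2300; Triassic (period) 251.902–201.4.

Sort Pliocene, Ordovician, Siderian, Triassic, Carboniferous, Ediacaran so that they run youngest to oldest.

Sorting by start age (ascending Ma, since larger Ma = older): Pliocene start 5.333, Triassic start 251.902, Carboniferous start 358.9, Ordovician start 485.4, Ediacaran start 635, Siderian start 2500.

Pliocene → Triassic → Carboniferous → Ordovician → Ediacaran → Siderian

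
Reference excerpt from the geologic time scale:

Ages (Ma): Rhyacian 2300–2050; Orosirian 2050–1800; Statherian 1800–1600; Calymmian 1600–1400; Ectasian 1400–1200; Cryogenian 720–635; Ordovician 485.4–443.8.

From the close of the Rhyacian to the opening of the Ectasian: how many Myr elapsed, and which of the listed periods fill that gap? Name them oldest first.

650 million years; Orosirian, Statherian, Calymmian

End of Rhyacian = 2050 Ma; start of Ectasian = 1400 Ma.
Gap = 2050 − 1400 = 650 Myr.
Periods wholly inside 2050–1400 Ma: Orosirian (2050–1800), Statherian (1800–1600), Calymmian (1600–1400).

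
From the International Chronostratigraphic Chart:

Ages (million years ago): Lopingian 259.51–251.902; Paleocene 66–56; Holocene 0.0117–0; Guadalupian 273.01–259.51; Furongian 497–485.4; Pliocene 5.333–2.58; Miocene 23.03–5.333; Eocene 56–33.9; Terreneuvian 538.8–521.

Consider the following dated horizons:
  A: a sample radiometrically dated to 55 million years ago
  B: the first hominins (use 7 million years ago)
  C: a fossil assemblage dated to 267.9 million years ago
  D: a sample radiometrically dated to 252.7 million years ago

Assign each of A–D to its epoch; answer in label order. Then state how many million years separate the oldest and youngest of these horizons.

Match each age against the start–end ranges in the excerpt: A = 55 Ma → Eocene (56–33.9); B = 7 Ma → Miocene (23.03–5.333); C = 267.9 Ma → Guadalupian (273.01–259.51); D = 252.7 Ma → Lopingian (259.51–251.902).
The largest age is 267.9 Ma and the smallest is 7 Ma; their difference is 260.9 Myr.

A — Eocene; B — Miocene; C — Guadalupian; D — Lopingian; span 260.9 million years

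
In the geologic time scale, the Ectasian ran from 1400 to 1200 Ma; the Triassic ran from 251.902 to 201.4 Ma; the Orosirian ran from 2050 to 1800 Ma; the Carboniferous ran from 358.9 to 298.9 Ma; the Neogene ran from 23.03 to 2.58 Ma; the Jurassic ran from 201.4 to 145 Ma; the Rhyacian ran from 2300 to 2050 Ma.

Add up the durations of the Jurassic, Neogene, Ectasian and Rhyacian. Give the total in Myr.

Each duration: Jurassic = 56.4; Neogene = 20.45; Ectasian = 200; Rhyacian = 250.
Sum: 56.4 + 20.45 + 200 + 250 = 526.85 Myr.

526.85 million years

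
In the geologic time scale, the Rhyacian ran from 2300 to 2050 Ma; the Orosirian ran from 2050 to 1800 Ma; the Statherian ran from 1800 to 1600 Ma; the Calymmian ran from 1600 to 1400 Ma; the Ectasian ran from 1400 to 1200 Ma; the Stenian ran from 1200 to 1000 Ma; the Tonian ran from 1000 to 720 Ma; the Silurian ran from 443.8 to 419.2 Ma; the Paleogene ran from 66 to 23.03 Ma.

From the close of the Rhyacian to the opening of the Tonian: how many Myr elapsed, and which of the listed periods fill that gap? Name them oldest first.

1050 million years; Orosirian, Statherian, Calymmian, Ectasian, Stenian

End of Rhyacian = 2050 Ma; start of Tonian = 1000 Ma.
Gap = 2050 − 1000 = 1050 Myr.
Periods wholly inside 2050–1000 Ma: Orosirian (2050–1800), Statherian (1800–1600), Calymmian (1600–1400), Ectasian (1400–1200), Stenian (1200–1000).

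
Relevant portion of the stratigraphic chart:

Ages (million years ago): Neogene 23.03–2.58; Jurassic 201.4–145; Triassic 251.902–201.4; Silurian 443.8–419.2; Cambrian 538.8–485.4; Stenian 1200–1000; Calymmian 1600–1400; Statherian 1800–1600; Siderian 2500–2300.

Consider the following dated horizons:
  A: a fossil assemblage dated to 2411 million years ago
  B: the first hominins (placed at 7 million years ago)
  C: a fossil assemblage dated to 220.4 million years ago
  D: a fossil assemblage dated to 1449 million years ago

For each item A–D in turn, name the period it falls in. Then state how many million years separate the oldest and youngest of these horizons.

Match each age against the start–end ranges in the excerpt: A = 2411 Ma → Siderian (2500–2300); B = 7 Ma → Neogene (23.03–2.58); C = 220.4 Ma → Triassic (251.902–201.4); D = 1449 Ma → Calymmian (1600–1400).
The largest age is 2411 Ma and the smallest is 7 Ma; their difference is 2404 Myr.

A — Siderian; B — Neogene; C — Triassic; D — Calymmian; span 2404 million years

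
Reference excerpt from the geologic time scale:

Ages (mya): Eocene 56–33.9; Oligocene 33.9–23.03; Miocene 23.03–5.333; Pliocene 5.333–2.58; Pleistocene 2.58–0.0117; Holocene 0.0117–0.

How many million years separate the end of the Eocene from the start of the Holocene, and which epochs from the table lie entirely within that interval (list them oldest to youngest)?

End of Eocene = 33.9 Ma; start of Holocene = 0.0117 Ma.
Gap = 33.9 − 0.0117 = 33.8883 Myr.
Epochs wholly inside 33.9–0.0117 Ma: Oligocene (33.9–23.03), Miocene (23.03–5.333), Pliocene (5.333–2.58), Pleistocene (2.58–0.0117).

33.8883 million years; Oligocene, Miocene, Pliocene, Pleistocene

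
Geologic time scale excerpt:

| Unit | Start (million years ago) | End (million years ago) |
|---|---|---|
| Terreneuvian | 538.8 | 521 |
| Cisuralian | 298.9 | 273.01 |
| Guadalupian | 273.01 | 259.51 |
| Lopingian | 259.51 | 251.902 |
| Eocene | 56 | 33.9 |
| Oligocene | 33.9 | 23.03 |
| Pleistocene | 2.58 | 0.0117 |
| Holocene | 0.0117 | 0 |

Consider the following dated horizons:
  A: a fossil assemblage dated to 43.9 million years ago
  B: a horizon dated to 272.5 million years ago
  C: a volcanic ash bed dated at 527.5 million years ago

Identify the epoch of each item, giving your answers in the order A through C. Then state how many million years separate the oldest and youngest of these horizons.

A — Eocene; B — Guadalupian; C — Terreneuvian; span 483.6 million years

Match each age against the start–end ranges in the excerpt: A = 43.9 Ma → Eocene (56–33.9); B = 272.5 Ma → Guadalupian (273.01–259.51); C = 527.5 Ma → Terreneuvian (538.8–521).
The largest age is 527.5 Ma and the smallest is 43.9 Ma; their difference is 483.6 Myr.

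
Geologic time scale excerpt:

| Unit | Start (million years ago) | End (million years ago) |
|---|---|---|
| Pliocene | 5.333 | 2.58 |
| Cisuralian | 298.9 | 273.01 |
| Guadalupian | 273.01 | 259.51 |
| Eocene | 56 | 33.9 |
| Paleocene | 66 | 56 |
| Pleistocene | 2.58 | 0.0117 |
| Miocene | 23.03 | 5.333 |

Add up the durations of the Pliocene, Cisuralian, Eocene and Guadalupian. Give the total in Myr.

64.243 million years

Duration is start − end for each: (5.333 − 2.58) + (298.9 − 273.01) + (56 − 33.9) + (273.01 − 259.51).
That is 2.753 + 25.89 + 22.1 + 13.5, which totals 64.243 million years.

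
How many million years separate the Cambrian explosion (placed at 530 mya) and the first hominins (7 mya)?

530 − 7 = 523 million years.

523 million years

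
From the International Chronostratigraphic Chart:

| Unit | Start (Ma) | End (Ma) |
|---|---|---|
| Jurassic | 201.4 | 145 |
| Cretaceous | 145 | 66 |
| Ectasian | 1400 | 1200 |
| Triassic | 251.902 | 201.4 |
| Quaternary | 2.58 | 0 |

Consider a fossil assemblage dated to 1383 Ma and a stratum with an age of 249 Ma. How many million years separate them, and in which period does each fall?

Elapsed time: 1383 − 249 = 1134 Myr.
1383 Ma lies within 1400–1200 Ma: Ectasian.
249 Ma lies within 251.902–201.4 Ma: Triassic.

1134 million years apart; the first in the Ectasian, the second in the Triassic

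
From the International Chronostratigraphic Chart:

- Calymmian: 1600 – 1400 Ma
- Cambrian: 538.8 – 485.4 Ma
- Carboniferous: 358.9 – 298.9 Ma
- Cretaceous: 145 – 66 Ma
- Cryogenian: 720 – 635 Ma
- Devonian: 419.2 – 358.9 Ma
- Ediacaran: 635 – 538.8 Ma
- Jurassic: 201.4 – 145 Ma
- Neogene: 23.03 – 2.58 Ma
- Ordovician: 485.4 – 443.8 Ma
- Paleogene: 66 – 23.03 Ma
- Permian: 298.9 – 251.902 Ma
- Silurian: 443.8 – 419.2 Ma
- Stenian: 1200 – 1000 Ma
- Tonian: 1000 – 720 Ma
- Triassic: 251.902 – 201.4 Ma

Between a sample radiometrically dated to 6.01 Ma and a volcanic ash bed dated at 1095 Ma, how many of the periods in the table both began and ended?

1095 Ma sits inside the Stenian (1200–1000) and 6.01 Ma inside the Neogene (23.03–2.58); neither of those is wholly between the two dates.
The listed periods lying completely between them are Tonian, Cryogenian, Ediacaran, Cambrian, Ordovician, Silurian, Devonian, Carboniferous, Permian, Triassic, Jurassic, Cretaceous, Paleogene — 13 in all.

13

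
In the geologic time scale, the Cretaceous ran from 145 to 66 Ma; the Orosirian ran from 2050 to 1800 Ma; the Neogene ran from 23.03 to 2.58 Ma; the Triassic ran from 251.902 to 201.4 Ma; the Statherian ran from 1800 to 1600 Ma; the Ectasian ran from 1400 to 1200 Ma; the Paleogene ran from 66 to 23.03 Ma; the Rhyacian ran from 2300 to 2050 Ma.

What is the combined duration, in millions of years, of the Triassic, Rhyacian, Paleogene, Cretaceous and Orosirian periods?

672.472 million years

Duration is start − end for each: (251.902 − 201.4) + (2300 − 2050) + (66 − 23.03) + (145 − 66) + (2050 − 1800).
That is 50.502 + 250 + 42.97 + 79 + 250, which totals 672.472 million years.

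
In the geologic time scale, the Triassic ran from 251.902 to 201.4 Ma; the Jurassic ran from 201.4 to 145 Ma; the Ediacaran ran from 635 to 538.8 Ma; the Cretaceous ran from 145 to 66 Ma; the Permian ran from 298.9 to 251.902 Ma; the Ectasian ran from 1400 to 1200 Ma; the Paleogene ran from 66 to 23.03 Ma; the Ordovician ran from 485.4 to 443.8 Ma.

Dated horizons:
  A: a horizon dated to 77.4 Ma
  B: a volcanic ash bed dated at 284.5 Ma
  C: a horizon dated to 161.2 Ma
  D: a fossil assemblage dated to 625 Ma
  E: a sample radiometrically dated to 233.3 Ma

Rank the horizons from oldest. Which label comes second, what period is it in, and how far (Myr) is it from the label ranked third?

Larger Ma means older, so oldest first: D 625 > B 284.5 > E 233.3 > C 161.2 > A 77.4.
Counting 2 along gives B (284.5 Ma); the excerpt puts that inside the Permian, 298.9–251.902 Ma.
Next in line is E (233.3 Ma), and 284.5 − 233.3 = 51.2 Myr.

B, in the Permian; 51.2 million years to E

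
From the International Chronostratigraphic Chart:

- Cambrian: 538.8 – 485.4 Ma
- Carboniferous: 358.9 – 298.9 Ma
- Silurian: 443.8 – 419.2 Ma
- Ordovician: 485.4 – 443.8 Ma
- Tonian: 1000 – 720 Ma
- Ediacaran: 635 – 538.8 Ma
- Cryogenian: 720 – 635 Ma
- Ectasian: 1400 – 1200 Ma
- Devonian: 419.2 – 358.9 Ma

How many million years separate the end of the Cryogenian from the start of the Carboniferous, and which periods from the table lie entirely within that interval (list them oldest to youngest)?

The Cryogenian closes at 635 Ma and the Carboniferous opens at 358.9 Ma, so the interval is 635 − 358.9 = 276.1 Myr.
A period fits inside if it starts at or after 635 Ma and ends at or before 358.9 Ma; oldest first that gives Ediacaran, Cambrian, Ordovician, Silurian, Devonian.

276.1 million years; Ediacaran, Cambrian, Ordovician, Silurian, Devonian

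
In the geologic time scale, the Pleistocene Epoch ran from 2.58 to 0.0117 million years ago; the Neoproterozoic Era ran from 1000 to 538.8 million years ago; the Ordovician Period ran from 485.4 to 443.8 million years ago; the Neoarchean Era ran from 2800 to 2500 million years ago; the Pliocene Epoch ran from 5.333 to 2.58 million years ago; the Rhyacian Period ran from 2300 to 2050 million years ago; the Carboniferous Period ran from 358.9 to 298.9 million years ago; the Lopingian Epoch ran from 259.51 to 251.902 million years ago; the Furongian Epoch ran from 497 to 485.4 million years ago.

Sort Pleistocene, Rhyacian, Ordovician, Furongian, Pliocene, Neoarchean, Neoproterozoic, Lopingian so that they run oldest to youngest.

Read off each span (Ma): Pleistocene 2.58–0.0117; Rhyacian 2300–2050; Ordovician 485.4–443.8; Furongian 497–485.4; Pliocene 5.333–2.58; Neoarchean 2800–2500; Neoproterozoic 1000–538.8; Lopingian 259.51–251.902.
Larger Ma is older, so oldest→youngest is Neoarchean, Rhyacian, Neoproterozoic, Furongian, Ordovician, Lopingian, Pliocene, Pleistocene.

Neoarchean, then Rhyacian, then Neoproterozoic, then Furongian, then Ordovician, then Lopingian, then Pliocene, then Pleistocene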